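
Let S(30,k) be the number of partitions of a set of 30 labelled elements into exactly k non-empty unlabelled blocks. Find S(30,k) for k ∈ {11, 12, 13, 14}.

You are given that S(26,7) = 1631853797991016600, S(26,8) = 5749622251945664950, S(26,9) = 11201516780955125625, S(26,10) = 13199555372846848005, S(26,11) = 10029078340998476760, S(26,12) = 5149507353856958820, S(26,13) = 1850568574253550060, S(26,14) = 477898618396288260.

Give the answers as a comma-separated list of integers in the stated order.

[27] T[27,8]:8*5749622251945664950+1631853797991016600=47628831813556336200 · T[27,9]:9*11201516780955125625+5749622251945664950=106563273280541795575 · T[27,10]:10*13199555372846848005+11201516780955125625=143197070509423605675 · T[27,11]:11*10029078340998476760+13199555372846848005=123519417123830092365 · T[27,12]:12*5149507353856958820+10029078340998476760=71823166587281982600 · T[27,13]:13*1850568574253550060+5149507353856958820=29206898819153109600 · T[27,14]:14*477898618396288260+1850568574253550060=8541149231801585700
[28] T[28,9]:9*106563273280541795575+47628831813556336200=1006698291338432496375 · T[28,10]:10*143197070509423605675+106563273280541795575=1538533978374777852325 · T[28,11]:11*123519417123830092365+143197070509423605675=1501910658871554621690 · T[28,12]:12*71823166587281982600+123519417123830092365=985397416171213883565 · T[28,13]:13*29206898819153109600+71823166587281982600=451512851236272407400 · T[28,14]:14*8541149231801585700+29206898819153109600=148782988064375309400
[29] T[29,10]:10*1538533978374777852325+1006698291338432496375=16392038075086211019625 · T[29,11]:11*1501910658871554621690+1538533978374777852325=18059551225961878690915 · T[29,12]:12*985397416171213883565+1501910658871554621690=13326679652926121224470 · T[29,13]:13*451512851236272407400+985397416171213883565=6855064482242755179765 · T[29,14]:14*148782988064375309400+451512851236272407400=2534474684137526739000
[30] T[30,11]:11*18059551225961878690915+16392038075086211019625=215047101560666876619690 · T[30,12]:12*13326679652926121224470+18059551225961878690915=177979707061075333384555 · T[30,13]:13*6855064482242755179765+13326679652926121224470=102442517922081938561415 · T[30,14]:14*2534474684137526739000+6855064482242755179765=42337710060168129525765
Read S(30,11) = 215047101560666876619690, S(30,12) = 177979707061075333384555, S(30,13) = 102442517922081938561415, S(30,14) = 42337710060168129525765.

215047101560666876619690, 177979707061075333384555, 102442517922081938561415, 42337710060168129525765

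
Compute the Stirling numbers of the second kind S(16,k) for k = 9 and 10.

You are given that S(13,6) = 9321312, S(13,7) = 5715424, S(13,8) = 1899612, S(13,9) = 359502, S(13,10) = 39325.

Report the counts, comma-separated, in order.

820784250, 193754990

@14  (14,7):5715424·7+9321312→49329280, (14,8):1899612·8+5715424→20912320, (14,9):359502·9+1899612→5135130, (14,10):39325·10+359502→752752
@15  (15,8):20912320·8+49329280→216627840, (15,9):5135130·9+20912320→67128490, (15,10):752752·10+5135130→12662650
@16  (16,9):67128490·9+216627840→820784250, (16,10):12662650·10+67128490→193754990
Read S(16,9) = 820784250, S(16,10) = 193754990.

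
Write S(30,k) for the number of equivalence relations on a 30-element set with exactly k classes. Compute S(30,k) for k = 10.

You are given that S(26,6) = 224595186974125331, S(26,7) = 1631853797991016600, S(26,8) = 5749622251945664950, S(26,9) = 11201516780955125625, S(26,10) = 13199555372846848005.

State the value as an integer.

173373343599189364594756

r27: T_27,7=7×1631853797991016600+224595186974125331=11647571772911241531; T_27,8=8×5749622251945664950+1631853797991016600=47628831813556336200; T_27,9=9×11201516780955125625+5749622251945664950=106563273280541795575; T_27,10=10×13199555372846848005+11201516780955125625=143197070509423605675
r28: T_28,8=8×47628831813556336200+11647571772911241531=392678226281361931131; T_28,9=9×106563273280541795575+47628831813556336200=1006698291338432496375; T_28,10=10×143197070509423605675+106563273280541795575=1538533978374777852325
r29: T_29,9=9×1006698291338432496375+392678226281361931131=9452962848327254398506; T_29,10=10×1538533978374777852325+1006698291338432496375=16392038075086211019625
r30: T_30,10=10×16392038075086211019625+9452962848327254398506=173373343599189364594756
Read S(30,10) = 173373343599189364594756.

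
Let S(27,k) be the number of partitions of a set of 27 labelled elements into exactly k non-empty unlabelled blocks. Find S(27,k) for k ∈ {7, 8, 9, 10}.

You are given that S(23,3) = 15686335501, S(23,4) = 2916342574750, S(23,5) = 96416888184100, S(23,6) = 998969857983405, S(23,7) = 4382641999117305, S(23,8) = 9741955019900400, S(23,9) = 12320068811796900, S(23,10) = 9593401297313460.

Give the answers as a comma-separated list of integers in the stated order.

11647571772911241531, 47628831813556336200, 106563273280541795575, 143197070509423605675

[24] T[24,4]:4*2916342574750+15686335501=11681056634501 · T[24,5]:5*96416888184100+2916342574750=485000783495250 · T[24,6]:6*998969857983405+96416888184100=6090236036084530 · T[24,7]:7*4382641999117305+998969857983405=31677463851804540 · T[24,8]:8*9741955019900400+4382641999117305=82318282158320505 · T[24,9]:9*12320068811796900+9741955019900400=120622574326072500 · T[24,10]:10*9593401297313460+12320068811796900=108254081784931500
[25] T[25,5]:5*485000783495250+11681056634501=2436684974110751 · T[25,6]:6*6090236036084530+485000783495250=37026417000002430 · T[25,7]:7*31677463851804540+6090236036084530=227832482998716310 · T[25,8]:8*82318282158320505+31677463851804540=690223721118368580 · T[25,9]:9*120622574326072500+82318282158320505=1167921451092973005 · T[25,10]:10*108254081784931500+120622574326072500=1203163392175387500
[26] T[26,6]:6*37026417000002430+2436684974110751=224595186974125331 · T[26,7]:7*227832482998716310+37026417000002430=1631853797991016600 · T[26,8]:8*690223721118368580+227832482998716310=5749622251945664950 · T[26,9]:9*1167921451092973005+690223721118368580=11201516780955125625 · T[26,10]:10*1203163392175387500+1167921451092973005=13199555372846848005
[27] T[27,7]:7*1631853797991016600+224595186974125331=11647571772911241531 · T[27,8]:8*5749622251945664950+1631853797991016600=47628831813556336200 · T[27,9]:9*11201516780955125625+5749622251945664950=106563273280541795575 · T[27,10]:10*13199555372846848005+11201516780955125625=143197070509423605675
Read S(27,7) = 11647571772911241531, S(27,8) = 47628831813556336200, S(27,9) = 106563273280541795575, S(27,10) = 143197070509423605675.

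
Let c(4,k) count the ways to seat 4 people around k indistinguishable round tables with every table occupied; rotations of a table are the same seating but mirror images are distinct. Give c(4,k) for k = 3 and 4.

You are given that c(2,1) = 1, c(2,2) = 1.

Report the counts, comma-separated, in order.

i=3: T(3,2)=1+2·1=3 | T(3,3)=1+2·0=1
i=4: T(4,3)=3+3·1=6 | T(4,4)=1+3·0=1
Read c(4,3) = 6, c(4,4) = 1.

6, 1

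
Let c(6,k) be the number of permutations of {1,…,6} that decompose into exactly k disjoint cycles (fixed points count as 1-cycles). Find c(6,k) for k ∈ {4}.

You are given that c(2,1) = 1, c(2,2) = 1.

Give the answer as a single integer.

i=3: T(3,1)=0+2·1=2 | T(3,2)=1+2·1=3 | T(3,3)=1+2·0=1
i=4: T(4,2)=2+3·3=11 | T(4,3)=3+3·1=6 | T(4,4)=1+3·0=1
i=5: T(5,3)=11+4·6=35 | T(5,4)=6+4·1=10
i=6: T(6,4)=35+5·10=85
Read c(6,4) = 85.

85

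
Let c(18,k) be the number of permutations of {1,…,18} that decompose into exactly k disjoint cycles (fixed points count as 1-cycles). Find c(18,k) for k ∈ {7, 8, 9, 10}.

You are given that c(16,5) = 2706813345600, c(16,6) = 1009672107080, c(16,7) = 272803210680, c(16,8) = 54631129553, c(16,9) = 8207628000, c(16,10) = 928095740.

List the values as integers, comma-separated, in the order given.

110228466184200, 24871845297936, 4308105301929, 577924894833

r17: T_17,6=16×1009672107080+2706813345600=18861567058880; T_17,7=16×272803210680+1009672107080=5374523477960; T_17,8=16×54631129553+272803210680=1146901283528; T_17,9=16×8207628000+54631129553=185953177553; T_17,10=16×928095740+8207628000=23057159840
r18: T_18,7=17×5374523477960+18861567058880=110228466184200; T_18,8=17×1146901283528+5374523477960=24871845297936; T_18,9=17×185953177553+1146901283528=4308105301929; T_18,10=17×23057159840+185953177553=577924894833
Read c(18,7) = 110228466184200, c(18,8) = 24871845297936, c(18,9) = 4308105301929, c(18,10) = 577924894833.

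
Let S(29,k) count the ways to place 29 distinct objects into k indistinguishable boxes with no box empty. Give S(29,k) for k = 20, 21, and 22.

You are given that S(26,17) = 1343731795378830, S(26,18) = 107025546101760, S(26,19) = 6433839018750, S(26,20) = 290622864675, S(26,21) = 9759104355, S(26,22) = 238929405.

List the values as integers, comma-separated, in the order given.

17110181160972900, 949910385013590, 40823077538100

r27: T_27,18=18×107025546101760+1343731795378830=3270191625210510; T_27,19=19×6433839018750+107025546101760=229268487458010; T_27,20=20×290622864675+6433839018750=12246296312250; T_27,21=21×9759104355+290622864675=495564056130; T_27,22=22×238929405+9759104355=15015551265
r28: T_28,19=19×229268487458010+3270191625210510=7626292886912700; T_28,20=20×12246296312250+229268487458010=474194413703010; T_28,21=21×495564056130+12246296312250=22653141490980; T_28,22=22×15015551265+495564056130=825906183960
r29: T_29,20=20×474194413703010+7626292886912700=17110181160972900; T_29,21=21×22653141490980+474194413703010=949910385013590; T_29,22=22×825906183960+22653141490980=40823077538100
Read S(29,20) = 17110181160972900, S(29,21) = 949910385013590, S(29,22) = 40823077538100.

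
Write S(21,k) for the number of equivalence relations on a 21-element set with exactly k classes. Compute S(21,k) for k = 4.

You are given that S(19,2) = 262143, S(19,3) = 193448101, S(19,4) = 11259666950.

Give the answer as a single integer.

[20] T[20,3]:3*193448101+262143=580606446 · T[20,4]:4*11259666950+193448101=45232115901
[21] T[21,4]:4*45232115901+580606446=181509070050
Read S(21,4) = 181509070050.

181509070050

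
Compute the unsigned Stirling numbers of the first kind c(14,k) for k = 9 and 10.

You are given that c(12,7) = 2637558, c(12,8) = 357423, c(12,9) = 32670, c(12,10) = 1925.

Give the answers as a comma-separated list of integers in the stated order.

16669653, 1474473

@13  (13,8):357423·12+2637558→6926634, (13,9):32670·12+357423→749463, (13,10):1925·12+32670→55770
@14  (14,9):749463·13+6926634→16669653, (14,10):55770·13+749463→1474473
Read c(14,9) = 16669653, c(14,10) = 1474473.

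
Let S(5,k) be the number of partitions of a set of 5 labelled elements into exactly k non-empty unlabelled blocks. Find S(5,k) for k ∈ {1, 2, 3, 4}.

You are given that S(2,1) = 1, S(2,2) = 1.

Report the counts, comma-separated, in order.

1, 15, 25, 10

[3] T[3,1]:1*1+0=1 · T[3,2]:2*1+1=3 · T[3,3]:3*0+1=1
[4] T[4,1]:1*1+0=1 · T[4,2]:2*3+1=7 · T[4,3]:3*1+3=6 · T[4,4]:4*0+1=1
[5] T[5,1]:1*1+0=1 · T[5,2]:2*7+1=15 · T[5,3]:3*6+7=25 · T[5,4]:4*1+6=10
Read S(5,1) = 1, S(5,2) = 15, S(5,3) = 25, S(5,4) = 10.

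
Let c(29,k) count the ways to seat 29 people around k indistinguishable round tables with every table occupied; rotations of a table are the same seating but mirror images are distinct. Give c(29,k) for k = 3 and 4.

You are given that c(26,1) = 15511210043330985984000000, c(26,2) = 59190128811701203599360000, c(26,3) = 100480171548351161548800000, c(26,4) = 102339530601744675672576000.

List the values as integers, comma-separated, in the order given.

2105684281550279072336117760000, 2236045380156380112643362816000

@27  (27,1):15511210043330985984000000·26+0→403291461126605635584000000, (27,2):59190128811701203599360000·26+15511210043330985984000000→1554454559147562279567360000, (27,3):100480171548351161548800000·26+59190128811701203599360000→2671674589068831403868160000, (27,4):102339530601744675672576000·26+100480171548351161548800000→2761307967193712729035776000
@28  (28,2):1554454559147562279567360000·27+403291461126605635584000000→42373564558110787183902720000, (28,3):2671674589068831403868160000·27+1554454559147562279567360000→73689668464006010184007680000, (28,4):2761307967193712729035776000·27+2671674589068831403868160000→77226989703299075087834112000
@29  (29,3):73689668464006010184007680000·28+42373564558110787183902720000→2105684281550279072336117760000, (29,4):77226989703299075087834112000·28+73689668464006010184007680000→2236045380156380112643362816000
Read c(29,3) = 2105684281550279072336117760000, c(29,4) = 2236045380156380112643362816000.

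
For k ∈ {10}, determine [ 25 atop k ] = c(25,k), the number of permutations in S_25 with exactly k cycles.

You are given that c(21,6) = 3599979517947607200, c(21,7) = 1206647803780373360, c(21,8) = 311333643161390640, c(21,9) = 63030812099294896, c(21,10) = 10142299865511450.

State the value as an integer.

@22  (22,7):1206647803780373360·21+3599979517947607200→28939583397335447760, (22,8):311333643161390640·21+1206647803780373360→7744654310169576800, (22,9):63030812099294896·21+311333643161390640→1634980697246583456, (22,10):10142299865511450·21+63030812099294896→276019109275035346
@23  (23,8):7744654310169576800·22+28939583397335447760→199321978221066137360, (23,9):1634980697246583456·22+7744654310169576800→43714229649594412832, (23,10):276019109275035346·22+1634980697246583456→7707401101297361068
@24  (24,9):43714229649594412832·23+199321978221066137360→1204749260161737632496, (24,10):7707401101297361068·23+43714229649594412832→220984454979433717396
@25  (25,10):220984454979433717396·24+1204749260161737632496→6508376179668146850000
Read c(25,10) = 6508376179668146850000.

6508376179668146850000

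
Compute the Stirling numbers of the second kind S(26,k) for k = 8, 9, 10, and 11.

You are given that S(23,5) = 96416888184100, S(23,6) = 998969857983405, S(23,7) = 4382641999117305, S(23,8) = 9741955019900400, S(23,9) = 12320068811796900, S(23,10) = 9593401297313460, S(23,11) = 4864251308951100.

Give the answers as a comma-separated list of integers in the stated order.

5749622251945664950, 11201516780955125625, 13199555372846848005, 10029078340998476760

r24: T_24,6=6×998969857983405+96416888184100=6090236036084530; T_24,7=7×4382641999117305+998969857983405=31677463851804540; T_24,8=8×9741955019900400+4382641999117305=82318282158320505; T_24,9=9×12320068811796900+9741955019900400=120622574326072500; T_24,10=10×9593401297313460+12320068811796900=108254081784931500; T_24,11=11×4864251308951100+9593401297313460=63100165695775560
r25: T_25,7=7×31677463851804540+6090236036084530=227832482998716310; T_25,8=8×82318282158320505+31677463851804540=690223721118368580; T_25,9=9×120622574326072500+82318282158320505=1167921451092973005; T_25,10=10×108254081784931500+120622574326072500=1203163392175387500; T_25,11=11×63100165695775560+108254081784931500=802355904438462660
r26: T_26,8=8×690223721118368580+227832482998716310=5749622251945664950; T_26,9=9×1167921451092973005+690223721118368580=11201516780955125625; T_26,10=10×1203163392175387500+1167921451092973005=13199555372846848005; T_26,11=11×802355904438462660+1203163392175387500=10029078340998476760
Read S(26,8) = 5749622251945664950, S(26,9) = 11201516780955125625, S(26,10) = 13199555372846848005, S(26,11) = 10029078340998476760.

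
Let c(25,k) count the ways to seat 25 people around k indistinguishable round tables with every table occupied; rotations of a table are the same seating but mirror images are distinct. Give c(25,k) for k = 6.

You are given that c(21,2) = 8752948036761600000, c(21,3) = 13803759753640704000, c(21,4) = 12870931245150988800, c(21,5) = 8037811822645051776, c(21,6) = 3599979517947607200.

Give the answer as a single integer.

1323714091579185857760000

i=22: T(22,3)=8752948036761600000+21·13803759753640704000=298631902863216384000 | T(22,4)=13803759753640704000+21·12870931245150988800=284093315901811468800 | T(22,5)=12870931245150988800+21·8037811822645051776=181664979520697076096 | T(22,6)=8037811822645051776+21·3599979517947607200=83637381699544802976
i=23: T(23,4)=298631902863216384000+22·284093315901811468800=6548684852703068697600 | T(23,5)=284093315901811468800+22·181664979520697076096=4280722865357147142912 | T(23,6)=181664979520697076096+22·83637381699544802976=2021687376910682741568
i=24: T(24,5)=6548684852703068697600+23·4280722865357147142912=105005310755917452984576 | T(24,6)=4280722865357147142912+23·2021687376910682741568=50779532534302850198976
i=25: T(25,6)=105005310755917452984576+24·50779532534302850198976=1323714091579185857760000
Read c(25,6) = 1323714091579185857760000.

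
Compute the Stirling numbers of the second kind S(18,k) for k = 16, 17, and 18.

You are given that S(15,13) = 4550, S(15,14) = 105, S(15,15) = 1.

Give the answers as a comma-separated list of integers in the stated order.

r16: T_16,14=14×105+4550=6020; T_16,15=15×1+105=120; T_16,16=16×0+1=1
r17: T_17,15=15×120+6020=7820; T_17,16=16×1+120=136; T_17,17=17×0+1=1
r18: T_18,16=16×136+7820=9996; T_18,17=17×1+136=153; T_18,18=18×0+1=1
Read S(18,16) = 9996, S(18,17) = 153, S(18,18) = 1.

9996, 153, 1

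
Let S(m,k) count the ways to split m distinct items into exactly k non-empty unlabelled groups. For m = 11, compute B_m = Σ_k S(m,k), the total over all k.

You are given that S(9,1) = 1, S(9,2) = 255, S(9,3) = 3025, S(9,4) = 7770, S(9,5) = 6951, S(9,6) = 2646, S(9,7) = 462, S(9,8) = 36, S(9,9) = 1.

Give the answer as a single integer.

678570

i=10: T(10,1)=0+1·1=1 | T(10,2)=1+2·255=511 | T(10,3)=255+3·3025=9330 | T(10,4)=3025+4·7770=34105 | T(10,5)=7770+5·6951=42525 | T(10,6)=6951+6·2646=22827 | T(10,7)=2646+7·462=5880 | T(10,8)=462+8·36=750 | T(10,9)=36+9·1=45 | T(10,10)=1+10·0=1
i=11: T(11,1)=0+1·1=1 | T(11,2)=1+2·511=1023 | T(11,3)=511+3·9330=28501 | T(11,4)=9330+4·34105=145750 | T(11,5)=34105+5·42525=246730 | T(11,6)=42525+6·22827=179487 | T(11,7)=22827+7·5880=63987 | T(11,8)=5880+8·750=11880 | T(11,9)=750+9·45=1155 | T(11,10)=45+10·1=55 | T(11,11)=1+11·0=1
B_11 = ΣS(11,k) = 1+1023+28501+145750+246730+179487+63987+11880+1155+55+1 = 678570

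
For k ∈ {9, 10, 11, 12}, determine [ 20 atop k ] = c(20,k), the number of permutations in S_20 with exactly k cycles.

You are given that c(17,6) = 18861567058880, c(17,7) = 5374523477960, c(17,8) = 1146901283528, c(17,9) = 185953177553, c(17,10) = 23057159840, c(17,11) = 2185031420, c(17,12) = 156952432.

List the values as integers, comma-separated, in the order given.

row 18: T[18][7]=17·5374523477960+18861567058880=110228466184200  T[18][8]=17·1146901283528+5374523477960=24871845297936  T[18][9]=17·185953177553+1146901283528=4308105301929  T[18][10]=17·23057159840+185953177553=577924894833  T[18][11]=17·2185031420+23057159840=60202693980  T[18][12]=17·156952432+2185031420=4853222764
row 19: T[19][8]=18·24871845297936+110228466184200=557921681547048  T[19][9]=18·4308105301929+24871845297936=102417740732658  T[19][10]=18·577924894833+4308105301929=14710753408923  T[19][11]=18·60202693980+577924894833=1661573386473  T[19][12]=18·4853222764+60202693980=147560703732
row 20: T[20][9]=19·102417740732658+557921681547048=2503858755467550  T[20][10]=19·14710753408923+102417740732658=381922055502195  T[20][11]=19·1661573386473+14710753408923=46280647751910  T[20][12]=19·147560703732+1661573386473=4465226757381
Read c(20,9) = 2503858755467550, c(20,10) = 381922055502195, c(20,11) = 46280647751910, c(20,12) = 4465226757381.

2503858755467550, 381922055502195, 46280647751910, 4465226757381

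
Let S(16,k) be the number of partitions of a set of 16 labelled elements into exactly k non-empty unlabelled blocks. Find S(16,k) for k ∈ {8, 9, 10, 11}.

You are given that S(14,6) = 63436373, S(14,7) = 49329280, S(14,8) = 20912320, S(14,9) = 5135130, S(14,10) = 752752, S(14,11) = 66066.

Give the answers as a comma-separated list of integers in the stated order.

i=15: T(15,7)=63436373+7·49329280=408741333 | T(15,8)=49329280+8·20912320=216627840 | T(15,9)=20912320+9·5135130=67128490 | T(15,10)=5135130+10·752752=12662650 | T(15,11)=752752+11·66066=1479478
i=16: T(16,8)=408741333+8·216627840=2141764053 | T(16,9)=216627840+9·67128490=820784250 | T(16,10)=67128490+10·12662650=193754990 | T(16,11)=12662650+11·1479478=28936908
Read S(16,8) = 2141764053, S(16,9) = 820784250, S(16,10) = 193754990, S(16,11) = 28936908.

2141764053, 820784250, 193754990, 28936908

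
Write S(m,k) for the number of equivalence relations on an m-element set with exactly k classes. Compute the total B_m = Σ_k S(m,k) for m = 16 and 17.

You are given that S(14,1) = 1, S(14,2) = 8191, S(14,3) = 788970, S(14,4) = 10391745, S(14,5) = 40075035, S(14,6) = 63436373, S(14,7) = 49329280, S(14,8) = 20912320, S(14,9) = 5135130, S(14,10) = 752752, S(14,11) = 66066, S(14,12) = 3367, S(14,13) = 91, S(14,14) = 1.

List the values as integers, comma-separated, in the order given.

10480142147, 82864869804

[15] T[15,1]:1*1+0=1 · T[15,2]:2*8191+1=16383 · T[15,3]:3*788970+8191=2375101 · T[15,4]:4*10391745+788970=42355950 · T[15,5]:5*40075035+10391745=210766920 · T[15,6]:6*63436373+40075035=420693273 · T[15,7]:7*49329280+63436373=408741333 · T[15,8]:8*20912320+49329280=216627840 · T[15,9]:9*5135130+20912320=67128490 · T[15,10]:10*752752+5135130=12662650 · T[15,11]:11*66066+752752=1479478 · T[15,12]:12*3367+66066=106470 · T[15,13]:13*91+3367=4550 · T[15,14]:14*1+91=105 · T[15,15]:15*0+1=1
[16] T[16,1]:1*1+0=1 · T[16,2]:2*16383+1=32767 · T[16,3]:3*2375101+16383=7141686 · T[16,4]:4*42355950+2375101=171798901 · T[16,5]:5*210766920+42355950=1096190550 · T[16,6]:6*420693273+210766920=2734926558 · T[16,7]:7*408741333+420693273=3281882604 · T[16,8]:8*216627840+408741333=2141764053 · T[16,9]:9*67128490+216627840=820784250 · T[16,10]:10*12662650+67128490=193754990 · T[16,11]:11*1479478+12662650=28936908 · T[16,12]:12*106470+1479478=2757118 · T[16,13]:13*4550+106470=165620 · T[16,14]:14*105+4550=6020 · T[16,15]:15*1+105=120 · T[16,16]:16*0+1=1
[17] T[17,1]:1*1+0=1 · T[17,2]:2*32767+1=65535 · T[17,3]:3*7141686+32767=21457825 · T[17,4]:4*171798901+7141686=694337290 · T[17,5]:5*1096190550+171798901=5652751651 · T[17,6]:6*2734926558+1096190550=17505749898 · T[17,7]:7*3281882604+2734926558=25708104786 · T[17,8]:8*2141764053+3281882604=20415995028 · T[17,9]:9*820784250+2141764053=9528822303 · T[17,10]:10*193754990+820784250=2758334150 · T[17,11]:11*28936908+193754990=512060978 · T[17,12]:12*2757118+28936908=62022324 · T[17,13]:13*165620+2757118=4910178 · T[17,14]:14*6020+165620=249900 · T[17,15]:15*120+6020=7820 · T[17,16]:16*1+120=136 · T[17,17]:17*0+1=1
B_16 = ΣS(16,k) = 1+32767+7141686+171798901+1096190550+2734926558+3281882604+2141764053+820784250+193754990+28936908+2757118+165620+6020+120+1 = 10480142147
B_17 = ΣS(17,k) = 1+65535+21457825+694337290+5652751651+17505749898+25708104786+20415995028+9528822303+2758334150+512060978+62022324+4910178+249900+7820+136+1 = 82864869804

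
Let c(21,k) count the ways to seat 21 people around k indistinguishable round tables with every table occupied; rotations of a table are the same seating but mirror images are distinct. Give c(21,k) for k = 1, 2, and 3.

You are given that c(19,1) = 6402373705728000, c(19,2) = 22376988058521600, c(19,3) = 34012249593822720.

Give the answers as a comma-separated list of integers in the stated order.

row 20: T[20][1]=19·6402373705728000+0=121645100408832000  T[20][2]=19·22376988058521600+6402373705728000=431565146817638400  T[20][3]=19·34012249593822720+22376988058521600=668609730341153280
row 21: T[21][1]=20·121645100408832000+0=2432902008176640000  T[21][2]=20·431565146817638400+121645100408832000=8752948036761600000  T[21][3]=20·668609730341153280+431565146817638400=13803759753640704000
Read c(21,1) = 2432902008176640000, c(21,2) = 8752948036761600000, c(21,3) = 13803759753640704000.

2432902008176640000, 8752948036761600000, 13803759753640704000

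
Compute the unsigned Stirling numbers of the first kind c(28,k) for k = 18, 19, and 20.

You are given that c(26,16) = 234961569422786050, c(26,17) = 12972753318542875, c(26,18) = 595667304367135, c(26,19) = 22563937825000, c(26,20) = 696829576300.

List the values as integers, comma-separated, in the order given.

r27: T_27,17=26×12972753318542875+234961569422786050=572253155704900800; T_27,18=26×595667304367135+12972753318542875=28460103232088385; T_27,19=26×22563937825000+595667304367135=1182329687817135; T_27,20=26×696829576300+22563937825000=40681506808800
r28: T_28,18=27×28460103232088385+572253155704900800=1340675942971287195; T_28,19=27×1182329687817135+28460103232088385=60383004803151030; T_28,20=27×40681506808800+1182329687817135=2280730371654735
Read c(28,18) = 1340675942971287195, c(28,19) = 60383004803151030, c(28,20) = 2280730371654735.

1340675942971287195, 60383004803151030, 2280730371654735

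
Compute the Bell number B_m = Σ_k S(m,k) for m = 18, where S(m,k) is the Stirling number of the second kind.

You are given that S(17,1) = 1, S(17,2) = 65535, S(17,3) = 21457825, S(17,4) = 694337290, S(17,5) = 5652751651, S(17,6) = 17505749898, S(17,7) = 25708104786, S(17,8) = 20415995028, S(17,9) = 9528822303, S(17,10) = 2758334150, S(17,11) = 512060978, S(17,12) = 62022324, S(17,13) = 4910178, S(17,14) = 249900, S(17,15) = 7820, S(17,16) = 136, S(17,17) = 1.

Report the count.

[18] T[18,1]:1*1+0=1 · T[18,2]:2*65535+1=131071 · T[18,3]:3*21457825+65535=64439010 · T[18,4]:4*694337290+21457825=2798806985 · T[18,5]:5*5652751651+694337290=28958095545 · T[18,6]:6*17505749898+5652751651=110687251039 · T[18,7]:7*25708104786+17505749898=197462483400 · T[18,8]:8*20415995028+25708104786=189036065010 · T[18,9]:9*9528822303+20415995028=106175395755 · T[18,10]:10*2758334150+9528822303=37112163803 · T[18,11]:11*512060978+2758334150=8391004908 · T[18,12]:12*62022324+512060978=1256328866 · T[18,13]:13*4910178+62022324=125854638 · T[18,14]:14*249900+4910178=8408778 · T[18,15]:15*7820+249900=367200 · T[18,16]:16*136+7820=9996 · T[18,17]:17*1+136=153 · T[18,18]:18*0+1=1
B_18 = ΣS(18,k) = 1+131071+64439010+2798806985+28958095545+110687251039+197462483400+189036065010+106175395755+37112163803+8391004908+1256328866+125854638+8408778+367200+9996+153+1 = 682076806159

682076806159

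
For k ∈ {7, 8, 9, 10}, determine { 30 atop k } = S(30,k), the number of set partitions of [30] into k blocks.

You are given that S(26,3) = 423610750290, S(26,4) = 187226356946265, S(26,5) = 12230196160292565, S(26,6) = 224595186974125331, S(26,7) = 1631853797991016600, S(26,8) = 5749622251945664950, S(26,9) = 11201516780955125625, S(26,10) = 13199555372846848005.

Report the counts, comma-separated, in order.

[27] T[27,4]:4*187226356946265+423610750290=749329038535350 · T[27,5]:5*12230196160292565+187226356946265=61338207158409090 · T[27,6]:6*224595186974125331+12230196160292565=1359801318005044551 · T[27,7]:7*1631853797991016600+224595186974125331=11647571772911241531 · T[27,8]:8*5749622251945664950+1631853797991016600=47628831813556336200 · T[27,9]:9*11201516780955125625+5749622251945664950=106563273280541795575 · T[27,10]:10*13199555372846848005+11201516780955125625=143197070509423605675
[28] T[28,5]:5*61338207158409090+749329038535350=307440364830580800 · T[28,6]:6*1359801318005044551+61338207158409090=8220146115188676396 · T[28,7]:7*11647571772911241531+1359801318005044551=82892803728383735268 · T[28,8]:8*47628831813556336200+11647571772911241531=392678226281361931131 · T[28,9]:9*106563273280541795575+47628831813556336200=1006698291338432496375 · T[28,10]:10*143197070509423605675+106563273280541795575=1538533978374777852325
[29] T[29,6]:6*8220146115188676396+307440364830580800=49628317055962639176 · T[29,7]:7*82892803728383735268+8220146115188676396=588469772213874823272 · T[29,8]:8*392678226281361931131+82892803728383735268=3224318613979279184316 · T[29,9]:9*1006698291338432496375+392678226281361931131=9452962848327254398506 · T[29,10]:10*1538533978374777852325+1006698291338432496375=16392038075086211019625
[30] T[30,7]:7*588469772213874823272+49628317055962639176=4168916722553086402080 · T[30,8]:8*3224318613979279184316+588469772213874823272=26383018684048108297800 · T[30,9]:9*9452962848327254398506+3224318613979279184316=88300984248924568770870 · T[30,10]:10*16392038075086211019625+9452962848327254398506=173373343599189364594756
Read S(30,7) = 4168916722553086402080, S(30,8) = 26383018684048108297800, S(30,9) = 88300984248924568770870, S(30,10) = 173373343599189364594756.

4168916722553086402080, 26383018684048108297800, 88300984248924568770870, 173373343599189364594756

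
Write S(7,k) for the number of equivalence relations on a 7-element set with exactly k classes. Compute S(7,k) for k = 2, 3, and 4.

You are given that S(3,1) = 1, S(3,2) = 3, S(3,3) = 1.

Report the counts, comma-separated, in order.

i=4: T(4,1)=0+1·1=1 | T(4,2)=1+2·3=7 | T(4,3)=3+3·1=6 | T(4,4)=1+4·0=1
i=5: T(5,1)=0+1·1=1 | T(5,2)=1+2·7=15 | T(5,3)=7+3·6=25 | T(5,4)=6+4·1=10
i=6: T(6,1)=0+1·1=1 | T(6,2)=1+2·15=31 | T(6,3)=15+3·25=90 | T(6,4)=25+4·10=65
i=7: T(7,2)=1+2·31=63 | T(7,3)=31+3·90=301 | T(7,4)=90+4·65=350
Read S(7,2) = 63, S(7,3) = 301, S(7,4) = 350.

63, 301, 350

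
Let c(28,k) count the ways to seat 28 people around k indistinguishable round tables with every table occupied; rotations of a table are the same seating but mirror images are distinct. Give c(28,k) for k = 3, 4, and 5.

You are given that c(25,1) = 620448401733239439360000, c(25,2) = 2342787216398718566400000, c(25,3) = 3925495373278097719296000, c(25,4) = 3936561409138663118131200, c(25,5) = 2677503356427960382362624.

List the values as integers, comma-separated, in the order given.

row 26: T[26][1]=25·620448401733239439360000+0=15511210043330985984000000  T[26][2]=25·2342787216398718566400000+620448401733239439360000=59190128811701203599360000  T[26][3]=25·3925495373278097719296000+2342787216398718566400000=100480171548351161548800000  T[26][4]=25·3936561409138663118131200+3925495373278097719296000=102339530601744675672576000  T[26][5]=25·2677503356427960382362624+3936561409138663118131200=70874145319837672677196800
row 27: T[27][2]=26·59190128811701203599360000+15511210043330985984000000=1554454559147562279567360000  T[27][3]=26·100480171548351161548800000+59190128811701203599360000=2671674589068831403868160000  T[27][4]=26·102339530601744675672576000+100480171548351161548800000=2761307967193712729035776000  T[27][5]=26·70874145319837672677196800+102339530601744675672576000=1945067308917524165279692800
row 28: T[28][3]=27·2671674589068831403868160000+1554454559147562279567360000=73689668464006010184007680000  T[28][4]=27·2761307967193712729035776000+2671674589068831403868160000=77226989703299075087834112000  T[28][5]=27·1945067308917524165279692800+2761307967193712729035776000=55278125307966865191587481600
Read c(28,3) = 73689668464006010184007680000, c(28,4) = 77226989703299075087834112000, c(28,5) = 55278125307966865191587481600.

73689668464006010184007680000, 77226989703299075087834112000, 55278125307966865191587481600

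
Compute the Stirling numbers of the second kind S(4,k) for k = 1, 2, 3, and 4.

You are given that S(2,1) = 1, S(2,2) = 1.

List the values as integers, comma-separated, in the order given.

1, 7, 6, 1

[3] T[3,1]:1*1+0=1 · T[3,2]:2*1+1=3 · T[3,3]:3*0+1=1
[4] T[4,1]:1*1+0=1 · T[4,2]:2*3+1=7 · T[4,3]:3*1+3=6 · T[4,4]:4*0+1=1
Read S(4,1) = 1, S(4,2) = 7, S(4,3) = 6, S(4,4) = 1.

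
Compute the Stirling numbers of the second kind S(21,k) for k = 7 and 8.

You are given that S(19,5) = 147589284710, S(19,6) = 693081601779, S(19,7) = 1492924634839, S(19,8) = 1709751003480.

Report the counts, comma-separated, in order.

82310957214948, 132511015347084

@20  (20,6):693081601779·6+147589284710→4306078895384, (20,7):1492924634839·7+693081601779→11143554045652, (20,8):1709751003480·8+1492924634839→15170932662679
@21  (21,7):11143554045652·7+4306078895384→82310957214948, (21,8):15170932662679·8+11143554045652→132511015347084
Read S(21,7) = 82310957214948, S(21,8) = 132511015347084.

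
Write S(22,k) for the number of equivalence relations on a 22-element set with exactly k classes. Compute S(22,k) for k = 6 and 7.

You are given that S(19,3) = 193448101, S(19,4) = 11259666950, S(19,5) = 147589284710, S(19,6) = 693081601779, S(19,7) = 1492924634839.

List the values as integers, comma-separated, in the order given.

row 20: T[20][4]=4·11259666950+193448101=45232115901  T[20][5]=5·147589284710+11259666950=749206090500  T[20][6]=6·693081601779+147589284710=4306078895384  T[20][7]=7·1492924634839+693081601779=11143554045652
row 21: T[21][5]=5·749206090500+45232115901=3791262568401  T[21][6]=6·4306078895384+749206090500=26585679462804  T[21][7]=7·11143554045652+4306078895384=82310957214948
row 22: T[22][6]=6·26585679462804+3791262568401=163305339345225  T[22][7]=7·82310957214948+26585679462804=602762379967440
Read S(22,6) = 163305339345225, S(22,7) = 602762379967440.

163305339345225, 602762379967440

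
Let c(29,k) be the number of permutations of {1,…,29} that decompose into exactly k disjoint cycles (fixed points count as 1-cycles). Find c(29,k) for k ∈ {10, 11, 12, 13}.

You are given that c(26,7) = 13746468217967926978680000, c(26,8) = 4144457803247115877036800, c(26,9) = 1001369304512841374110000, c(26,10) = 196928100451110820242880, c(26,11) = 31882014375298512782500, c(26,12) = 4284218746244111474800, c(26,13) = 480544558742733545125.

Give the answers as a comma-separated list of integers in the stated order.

r27: T_27,8=26×4144457803247115877036800+13746468217967926978680000=121502371102392939781636800; T_27,9=26×1001369304512841374110000+4144457803247115877036800=30180059720580991603896800; T_27,10=26×196928100451110820242880+1001369304512841374110000=6121499916241722700424880; T_27,11=26×31882014375298512782500+196928100451110820242880=1025860474208872152587880; T_27,12=26×4284218746244111474800+31882014375298512782500=143271701777645411127300; T_27,13=26×480544558742733545125+4284218746244111474800=16778377273555183648050
r28: T_28,9=27×30180059720580991603896800+121502371102392939781636800=936363983558079713086850400; T_28,10=27×6121499916241722700424880+30180059720580991603896800=195460557459107504515368560; T_28,11=27×1025860474208872152587880+6121499916241722700424880=33819732719881270820297640; T_28,12=27×143271701777645411127300+1025860474208872152587880=4894196422205298253024980; T_28,13=27×16778377273555183648050+143271701777645411127300=596287888163635369624650
r29: T_29,10=28×195460557459107504515368560+936363983558079713086850400=6409259592413089839517170080; T_29,11=28×33819732719881270820297640+195460557459107504515368560=1142413073615783087483702480; T_29,12=28×4894196422205298253024980+33819732719881270820297640=170857232541629621904997080; T_29,13=28×596287888163635369624650+4894196422205298253024980=21590257290787088602515180
Read c(29,10) = 6409259592413089839517170080, c(29,11) = 1142413073615783087483702480, c(29,12) = 170857232541629621904997080, c(29,13) = 21590257290787088602515180.

6409259592413089839517170080, 1142413073615783087483702480, 170857232541629621904997080, 21590257290787088602515180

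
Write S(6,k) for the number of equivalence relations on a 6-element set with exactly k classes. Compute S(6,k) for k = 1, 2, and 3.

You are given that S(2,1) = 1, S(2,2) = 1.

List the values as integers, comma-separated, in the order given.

1, 31, 90

row 3: T[3][1]=1·1+0=1  T[3][2]=2·1+1=3  T[3][3]=3·0+1=1
row 4: T[4][1]=1·1+0=1  T[4][2]=2·3+1=7  T[4][3]=3·1+3=6
row 5: T[5][1]=1·1+0=1  T[5][2]=2·7+1=15  T[5][3]=3·6+7=25
row 6: T[6][1]=1·1+0=1  T[6][2]=2·15+1=31  T[6][3]=3·25+15=90
Read S(6,1) = 1, S(6,2) = 31, S(6,3) = 90.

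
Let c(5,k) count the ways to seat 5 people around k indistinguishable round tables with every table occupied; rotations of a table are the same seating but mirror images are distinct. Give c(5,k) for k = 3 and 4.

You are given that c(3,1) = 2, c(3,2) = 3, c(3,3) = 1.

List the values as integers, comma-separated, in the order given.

35, 10

row 4: T[4][2]=3·3+2=11  T[4][3]=3·1+3=6  T[4][4]=3·0+1=1
row 5: T[5][3]=4·6+11=35  T[5][4]=4·1+6=10
Read c(5,3) = 35, c(5,4) = 10.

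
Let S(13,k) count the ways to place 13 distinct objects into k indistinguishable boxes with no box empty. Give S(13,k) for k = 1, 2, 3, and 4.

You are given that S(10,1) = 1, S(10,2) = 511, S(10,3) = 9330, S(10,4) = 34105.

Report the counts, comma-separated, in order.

r11: T_11,1=1×1+0=1; T_11,2=2×511+1=1023; T_11,3=3×9330+511=28501; T_11,4=4×34105+9330=145750
r12: T_12,1=1×1+0=1; T_12,2=2×1023+1=2047; T_12,3=3×28501+1023=86526; T_12,4=4×145750+28501=611501
r13: T_13,1=1×1+0=1; T_13,2=2×2047+1=4095; T_13,3=3×86526+2047=261625; T_13,4=4×611501+86526=2532530
Read S(13,1) = 1, S(13,2) = 4095, S(13,3) = 261625, S(13,4) = 2532530.

1, 4095, 261625, 2532530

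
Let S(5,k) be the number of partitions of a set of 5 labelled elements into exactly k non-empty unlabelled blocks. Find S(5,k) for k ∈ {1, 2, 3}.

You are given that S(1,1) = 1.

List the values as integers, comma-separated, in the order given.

row 2: T[2][1]=1·1+0=1  T[2][2]=2·0+1=1
row 3: T[3][1]=1·1+0=1  T[3][2]=2·1+1=3  T[3][3]=3·0+1=1
row 4: T[4][1]=1·1+0=1  T[4][2]=2·3+1=7  T[4][3]=3·1+3=6
row 5: T[5][1]=1·1+0=1  T[5][2]=2·7+1=15  T[5][3]=3·6+7=25
Read S(5,1) = 1, S(5,2) = 15, S(5,3) = 25.

1, 15, 25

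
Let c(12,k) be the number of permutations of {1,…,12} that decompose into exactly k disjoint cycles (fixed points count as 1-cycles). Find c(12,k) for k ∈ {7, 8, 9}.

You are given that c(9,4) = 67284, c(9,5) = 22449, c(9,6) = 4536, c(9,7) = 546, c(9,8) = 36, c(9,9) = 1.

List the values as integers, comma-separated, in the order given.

2637558, 357423, 32670

@10  (10,5):22449·9+67284→269325, (10,6):4536·9+22449→63273, (10,7):546·9+4536→9450, (10,8):36·9+546→870, (10,9):1·9+36→45
@11  (11,6):63273·10+269325→902055, (11,7):9450·10+63273→157773, (11,8):870·10+9450→18150, (11,9):45·10+870→1320
@12  (12,7):157773·11+902055→2637558, (12,8):18150·11+157773→357423, (12,9):1320·11+18150→32670
Read c(12,7) = 2637558, c(12,8) = 357423, c(12,9) = 32670.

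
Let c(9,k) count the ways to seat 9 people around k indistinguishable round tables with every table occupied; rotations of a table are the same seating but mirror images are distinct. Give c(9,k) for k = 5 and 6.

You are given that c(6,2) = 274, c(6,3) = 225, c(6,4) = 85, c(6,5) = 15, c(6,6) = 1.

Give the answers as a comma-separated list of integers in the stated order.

22449, 4536

r7: T_7,3=6×225+274=1624; T_7,4=6×85+225=735; T_7,5=6×15+85=175; T_7,6=6×1+15=21
r8: T_8,4=7×735+1624=6769; T_8,5=7×175+735=1960; T_8,6=7×21+175=322
r9: T_9,5=8×1960+6769=22449; T_9,6=8×322+1960=4536
Read c(9,5) = 22449, c(9,6) = 4536.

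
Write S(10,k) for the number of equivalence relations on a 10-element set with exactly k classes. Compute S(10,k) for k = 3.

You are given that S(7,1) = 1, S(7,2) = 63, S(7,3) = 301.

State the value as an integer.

9330

r8: T_8,1=1×1+0=1; T_8,2=2×63+1=127; T_8,3=3×301+63=966
r9: T_9,2=2×127+1=255; T_9,3=3×966+127=3025
r10: T_10,3=3×3025+255=9330
Read S(10,3) = 9330.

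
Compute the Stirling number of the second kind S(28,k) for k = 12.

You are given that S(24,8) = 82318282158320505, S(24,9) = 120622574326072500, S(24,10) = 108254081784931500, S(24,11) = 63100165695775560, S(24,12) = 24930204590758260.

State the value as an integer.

985397416171213883565

i=25: T(25,9)=82318282158320505+9·120622574326072500=1167921451092973005 | T(25,10)=120622574326072500+10·108254081784931500=1203163392175387500 | T(25,11)=108254081784931500+11·63100165695775560=802355904438462660 | T(25,12)=63100165695775560+12·24930204590758260=362262620784874680
i=26: T(26,10)=1167921451092973005+10·1203163392175387500=13199555372846848005 | T(26,11)=1203163392175387500+11·802355904438462660=10029078340998476760 | T(26,12)=802355904438462660+12·362262620784874680=5149507353856958820
i=27: T(27,11)=13199555372846848005+11·10029078340998476760=123519417123830092365 | T(27,12)=10029078340998476760+12·5149507353856958820=71823166587281982600
i=28: T(28,12)=123519417123830092365+12·71823166587281982600=985397416171213883565
Read S(28,12) = 985397416171213883565.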